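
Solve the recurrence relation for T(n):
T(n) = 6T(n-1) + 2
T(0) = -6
First-order linear non-homogeneous.
Homogeneous solution: T_h(n) = A·(6)^n.
Try constant particular solution T_p = K: K = 6K + 2 ⇒ K = - \frac{2}{5}.
General: T(n) = A·(6)^n - \frac{2}{5}.
Apply T(0) = -6: A - \frac{2}{5} = -6 ⇒ A = - \frac{28}{5}.
So T(n) = - \frac{28 \cdot 6^{n}}{5} - \frac{2}{5}.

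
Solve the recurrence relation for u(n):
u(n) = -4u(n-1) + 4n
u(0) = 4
First-order linear with linear forcing.
Homogeneous solution: u_h(n) = A·(-4)^n.
Try particular u_p(n) = pn + q. Substituting:
  pn + q = -4(p(n-1) + q) + 4n.
Matching the n-coefficient: p = -4p + 4 ⇒ p = \frac{4}{5}.
Matching constants: q = 4p - 4q ⇒ q = \frac{16}{25}.
General: u(n) = A·(-4)^n + \frac{4 n}{5} + \frac{16}{25}.
Apply u(0) = 4: A + \frac{16}{25} = 4 ⇒ A = \frac{84}{25}.
So u(n) = \frac{84 \left(-4\right)^{n}}{25} + \frac{4 n}{5} + \frac{16}{25}.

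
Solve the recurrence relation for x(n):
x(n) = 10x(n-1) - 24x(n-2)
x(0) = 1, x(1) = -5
Characteristic equation: x² - 10x + 24 = 0, which factors as (x - (6))(x - (4)) = 0.
Roots r₁ = 6, r₂ = 4 (distinct).
General solution: x(n) = A·(6)^n + B·(4)^n.
From x(0) = 1: A + B = 1.
From x(1) = -5: 6A + 4B = -5.
Solving: A = - \frac{9}{2}, B = \frac{11}{2}.
So x(n) = \frac{11 \cdot 4^{n}}{2} - \frac{9 \cdot 6^{n}}{2}.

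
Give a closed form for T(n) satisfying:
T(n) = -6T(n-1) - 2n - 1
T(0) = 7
First-order linear with linear forcing.
Homogeneous solution: T_h(n) = A·(-6)^n.
Try particular T_p(n) = pn + q. Substituting:
  pn + q = -6(p(n-1) + q) - 2n - 1.
Matching the n-coefficient: p = -6p - 2 ⇒ p = - \frac{2}{7}.
Matching constants: q = 6p - 6q - 1 ⇒ q = - \frac{19}{49}.
General: T(n) = A·(-6)^n - \frac{2 n}{7} - \frac{19}{49}.
Apply T(0) = 7: A - \frac{19}{49} = 7 ⇒ A = \frac{362}{49}.
So T(n) = \frac{362 \left(-6\right)^{n}}{49} - \frac{2 n}{7} - \frac{19}{49}.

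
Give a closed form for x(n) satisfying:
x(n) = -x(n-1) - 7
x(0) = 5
First-order linear non-homogeneous.
Homogeneous solution: x_h(n) = A·(-1)^n.
Try constant particular solution x_p = K: K = -K - 7 ⇒ K = - \frac{7}{2}.
General: x(n) = A·(-1)^n - \frac{7}{2}.
Apply x(0) = 5: A - \frac{7}{2} = 5 ⇒ A = \frac{17}{2}.
So x(n) = \frac{17 \left(-1\right)^{n}}{2} - \frac{7}{2}.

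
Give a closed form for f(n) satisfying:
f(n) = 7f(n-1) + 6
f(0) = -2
First-order linear non-homogeneous.
Homogeneous solution: f_h(n) = A·(7)^n.
Try constant particular solution f_p = K: K = 7K + 6 ⇒ K = -1.
General: f(n) = A·(7)^n - 1.
Apply f(0) = -2: A - 1 = -2 ⇒ A = -1.
So f(n) = - 7^{n} - 1.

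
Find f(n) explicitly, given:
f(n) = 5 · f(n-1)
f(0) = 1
Pure geometric recurrence with ratio 5.
By induction f(n) = f(0) · (5)^n = 5^{n}.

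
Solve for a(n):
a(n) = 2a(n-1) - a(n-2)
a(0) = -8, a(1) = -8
Characteristic equation: x² - 2x + 1 = 0, which is (x - (1))².
Repeated root r = 1.
General solution: a(n) = (A + Bn)·(1)^n.
From a(0) = -8: A = -8.
From a(1) = -8: (A + B)·(1) = -8 ⇒ B = 0.
So a(n) = \left(-8\right) \cdot (1)^n.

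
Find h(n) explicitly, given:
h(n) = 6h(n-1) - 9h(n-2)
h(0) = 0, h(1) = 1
Characteristic equation: x² - 6x + 9 = 0, which is (x - (3))².
Repeated root r = 3.
General solution: h(n) = (A + Bn)·(3)^n.
From h(0) = 0: A = 0.
From h(1) = 1: (A + B)·(3) = 1 ⇒ B = \frac{1}{3}.
So h(n) = \left(\frac{n}{3}\right) \cdot (3)^n.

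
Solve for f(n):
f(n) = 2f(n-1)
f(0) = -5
This is a homogeneous first-order recurrence with ratio 2.
By induction f(n) = f(0) · (2)^n = - 5 \cdot 2^{n}.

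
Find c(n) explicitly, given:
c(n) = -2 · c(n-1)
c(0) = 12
Pure geometric recurrence with ratio -2.
By induction c(n) = c(0) · (-2)^n = 12 \left(-2\right)^{n}.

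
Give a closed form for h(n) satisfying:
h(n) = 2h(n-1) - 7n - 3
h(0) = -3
First-order linear with linear forcing.
Homogeneous solution: h_h(n) = A·(2)^n.
Try particular h_p(n) = pn + q. Substituting:
  pn + q = 2(p(n-1) + q) - 7n - 3.
Matching the n-coefficient: p = 2p - 7 ⇒ p = 7.
Matching constants: q = -2p + 2q - 3 ⇒ q = 17.
General: h(n) = A·(2)^n + 7 n + 17.
Apply h(0) = -3: A + 17 = -3 ⇒ A = -20.
So h(n) = - 20 \cdot 2^{n} + 7 n + 17.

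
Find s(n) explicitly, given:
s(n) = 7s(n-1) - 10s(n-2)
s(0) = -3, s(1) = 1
Characteristic equation: x² - 7x + 10 = 0, which factors as (x - (5))(x - (2)) = 0.
Roots r₁ = 5, r₂ = 2 (distinct).
General solution: s(n) = A·(5)^n + B·(2)^n.
From s(0) = -3: A + B = -3.
From s(1) = 1: 5A + 2B = 1.
Solving: A = \frac{7}{3}, B = - \frac{16}{3}.
So s(n) = - \frac{16 \cdot 2^{n}}{3} + \frac{7 \cdot 5^{n}}{3}.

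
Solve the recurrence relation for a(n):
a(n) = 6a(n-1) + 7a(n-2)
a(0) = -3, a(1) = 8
Characteristic equation: x² - 6x - 7 = 0, which factors as (x - (7))(x - (-1)) = 0.
Roots r₁ = 7, r₂ = -1 (distinct).
General solution: a(n) = A·(7)^n + B·(-1)^n.
From a(0) = -3: A + B = -3.
From a(1) = 8: 7A - B = 8.
Solving: A = \frac{5}{8}, B = - \frac{29}{8}.
So a(n) = - \frac{29 \left(-1\right)^{n}}{8} + \frac{5 \cdot 7^{n}}{8}.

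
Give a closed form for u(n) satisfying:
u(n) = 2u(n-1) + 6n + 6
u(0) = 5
First-order linear with linear forcing.
Homogeneous solution: u_h(n) = A·(2)^n.
Try particular u_p(n) = pn + q. Substituting:
  pn + q = 2(p(n-1) + q) + 6n + 6.
Matching the n-coefficient: p = 2p + 6 ⇒ p = -6.
Matching constants: q = -2p + 2q + 6 ⇒ q = -18.
General: u(n) = A·(2)^n - 6 n - 18.
Apply u(0) = 5: A - 18 = 5 ⇒ A = 23.
So u(n) = 23 \cdot 2^{n} - 6 n - 18.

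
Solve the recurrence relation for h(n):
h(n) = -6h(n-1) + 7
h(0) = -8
First-order linear non-homogeneous.
Homogeneous solution: h_h(n) = A·(-6)^n.
Try constant particular solution h_p = K: K = -6K + 7 ⇒ K = 1.
General: h(n) = A·(-6)^n + 1.
Apply h(0) = -8: A + 1 = -8 ⇒ A = -9.
So h(n) = 1 - 9 \left(-6\right)^{n}.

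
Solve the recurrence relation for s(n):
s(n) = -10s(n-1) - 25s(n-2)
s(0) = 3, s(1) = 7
Characteristic equation: x² + 10x + 25 = 0, which is (x - (-5))².
Repeated root r = -5.
General solution: s(n) = (A + Bn)·(-5)^n.
From s(0) = 3: A = 3.
From s(1) = 7: (A + B)·(-5) = 7 ⇒ B = - \frac{22}{5}.
So s(n) = \left(3 - \frac{22 n}{5}\right) \cdot (-5)^n.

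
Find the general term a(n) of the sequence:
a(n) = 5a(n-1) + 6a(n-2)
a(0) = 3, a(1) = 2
Characteristic equation: x² - 5x - 6 = 0, which factors as (x - (6))(x - (-1)) = 0.
Roots r₁ = 6, r₂ = -1 (distinct).
General solution: a(n) = A·(6)^n + B·(-1)^n.
From a(0) = 3: A + B = 3.
From a(1) = 2: 6A - B = 2.
Solving: A = \frac{5}{7}, B = \frac{16}{7}.
So a(n) = \frac{16 \left(-1\right)^{n}}{7} + \frac{5 \cdot 6^{n}}{7}.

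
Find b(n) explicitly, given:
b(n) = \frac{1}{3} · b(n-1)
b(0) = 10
Pure geometric recurrence with ratio \frac{1}{3}.
By induction b(n) = b(0) · (\frac{1}{3})^n = 10 \cdot 3^{- n}.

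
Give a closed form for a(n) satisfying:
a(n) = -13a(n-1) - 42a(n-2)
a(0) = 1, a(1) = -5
Characteristic equation: x² + 13x + 42 = 0, which factors as (x - (-7))(x - (-6)) = 0.
Roots r₁ = -7, r₂ = -6 (distinct).
General solution: a(n) = A·(-7)^n + B·(-6)^n.
From a(0) = 1: A + B = 1.
From a(1) = -5: -7A - 6B = -5.
Solving: A = -1, B = 2.
So a(n) = 2 \left(-6\right)^{n} - \left(-7\right)^{n}.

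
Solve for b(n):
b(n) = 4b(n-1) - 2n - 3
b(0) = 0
First-order linear with linear forcing.
Homogeneous solution: b_h(n) = A·(4)^n.
Try particular b_p(n) = pn + q. Substituting:
  pn + q = 4(p(n-1) + q) - 2n - 3.
Matching the n-coefficient: p = 4p - 2 ⇒ p = \frac{2}{3}.
Matching constants: q = -4p + 4q - 3 ⇒ q = \frac{17}{9}.
General: b(n) = A·(4)^n + \frac{2 n}{3} + \frac{17}{9}.
Apply b(0) = 0: A + \frac{17}{9} = 0 ⇒ A = - \frac{17}{9}.
So b(n) = - \frac{17 \cdot 4^{n}}{9} + \frac{2 n}{3} + \frac{17}{9}.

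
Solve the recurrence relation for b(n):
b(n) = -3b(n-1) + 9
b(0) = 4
First-order linear non-homogeneous.
Homogeneous solution: b_h(n) = A·(-3)^n.
Try constant particular solution b_p = K: K = -3K + 9 ⇒ K = \frac{9}{4}.
General: b(n) = A·(-3)^n + \frac{9}{4}.
Apply b(0) = 4: A + \frac{9}{4} = 4 ⇒ A = \frac{7}{4}.
So b(n) = \frac{7 \left(-3\right)^{n}}{4} + \frac{9}{4}.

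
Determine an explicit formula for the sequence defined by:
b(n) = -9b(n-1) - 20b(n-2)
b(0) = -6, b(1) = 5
Characteristic equation: x² + 9x + 20 = 0, which factors as (x - (-4))(x - (-5)) = 0.
Roots r₁ = -4, r₂ = -5 (distinct).
General solution: b(n) = A·(-4)^n + B·(-5)^n.
From b(0) = -6: A + B = -6.
From b(1) = 5: -4A - 5B = 5.
Solving: A = -25, B = 19.
So b(n) = - 25 \left(-4\right)^{n} + 19 \left(-5\right)^{n}.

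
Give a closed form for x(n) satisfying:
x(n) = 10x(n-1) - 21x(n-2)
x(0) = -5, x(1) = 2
Characteristic equation: x² - 10x + 21 = 0, which factors as (x - (7))(x - (3)) = 0.
Roots r₁ = 7, r₂ = 3 (distinct).
General solution: x(n) = A·(7)^n + B·(3)^n.
From x(0) = -5: A + B = -5.
From x(1) = 2: 7A + 3B = 2.
Solving: A = \frac{17}{4}, B = - \frac{37}{4}.
So x(n) = - \frac{37 \cdot 3^{n}}{4} + \frac{17 \cdot 7^{n}}{4}.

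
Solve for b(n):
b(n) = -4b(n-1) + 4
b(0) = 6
First-order linear non-homogeneous.
Homogeneous solution: b_h(n) = A·(-4)^n.
Try constant particular solution b_p = K: K = -4K + 4 ⇒ K = \frac{4}{5}.
General: b(n) = A·(-4)^n + \frac{4}{5}.
Apply b(0) = 6: A + \frac{4}{5} = 6 ⇒ A = \frac{26}{5}.
So b(n) = \frac{26 \left(-4\right)^{n}}{5} + \frac{4}{5}.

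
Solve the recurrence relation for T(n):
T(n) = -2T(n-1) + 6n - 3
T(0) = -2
First-order linear with linear forcing.
Homogeneous solution: T_h(n) = A·(-2)^n.
Try particular T_p(n) = pn + q. Substituting:
  pn + q = -2(p(n-1) + q) + 6n - 3.
Matching the n-coefficient: p = -2p + 6 ⇒ p = 2.
Matching constants: q = 2p - 2q - 3 ⇒ q = \frac{1}{3}.
General: T(n) = A·(-2)^n + 2 n + \frac{1}{3}.
Apply T(0) = -2: A + \frac{1}{3} = -2 ⇒ A = - \frac{7}{3}.
So T(n) = - \frac{7 \left(-2\right)^{n}}{3} + 2 n + \frac{1}{3}.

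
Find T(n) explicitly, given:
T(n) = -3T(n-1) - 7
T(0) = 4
First-order linear non-homogeneous.
Homogeneous solution: T_h(n) = A·(-3)^n.
Try constant particular solution T_p = K: K = -3K - 7 ⇒ K = - \frac{7}{4}.
General: T(n) = A·(-3)^n - \frac{7}{4}.
Apply T(0) = 4: A - \frac{7}{4} = 4 ⇒ A = \frac{23}{4}.
So T(n) = \frac{23 \left(-3\right)^{n}}{4} - \frac{7}{4}.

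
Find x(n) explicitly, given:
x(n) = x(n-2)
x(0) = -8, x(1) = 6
Characteristic equation: x² - 1 = 0, which factors as (x - (1))(x - (-1)) = 0.
Roots r₁ = 1, r₂ = -1 (distinct).
General solution: x(n) = A·(1)^n + B·(-1)^n.
From x(0) = -8: A + B = -8.
From x(1) = 6: A - B = 6.
Solving: A = -1, B = -7.
So x(n) = - 7 \left(-1\right)^{n} - 1.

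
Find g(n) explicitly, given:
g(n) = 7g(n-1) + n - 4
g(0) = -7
First-order linear with linear forcing.
Homogeneous solution: g_h(n) = A·(7)^n.
Try particular g_p(n) = pn + q. Substituting:
  pn + q = 7(p(n-1) + q) + n - 4.
Matching the n-coefficient: p = 7p + 1 ⇒ p = - \frac{1}{6}.
Matching constants: q = -7p + 7q - 4 ⇒ q = \frac{17}{36}.
General: g(n) = A·(7)^n - \frac{n}{6} + \frac{17}{36}.
Apply g(0) = -7: A + \frac{17}{36} = -7 ⇒ A = - \frac{269}{36}.
So g(n) = - \frac{269 \cdot 7^{n}}{36} - \frac{n}{6} + \frac{17}{36}.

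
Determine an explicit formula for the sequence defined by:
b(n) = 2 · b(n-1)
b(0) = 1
Pure geometric recurrence with ratio 2.
By induction b(n) = b(0) · (2)^n = 2^{n}.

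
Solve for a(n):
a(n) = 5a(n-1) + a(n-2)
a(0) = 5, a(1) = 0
Characteristic equation: x² - 5x - 1 = 0.
Discriminant Δ = (5)² + 4·(1) = 29.
Roots r₁,₂ = (5 ± √29)/2, so r₁ = \frac{5}{2} + \frac{\sqrt{29}}{2}, r₂ = \frac{5}{2} - \frac{\sqrt{29}}{2}.
General solution: a(n) = A·r₁^n + B·r₂^n.
From the initial conditions, A + B = 5 and r₁A + r₂B = 0.
Since r₁ - r₂ = √29: A = (0 - (5)r₂)/√29 = \frac{5}{2} - \frac{25 \sqrt{29}}{58}, and B = 5 - A = \frac{25 \sqrt{29}}{58} + \frac{5}{2}.
So a(n) = \left(\frac{5}{2} - \frac{25 \sqrt{29}}{58}\right)\left(\frac{5}{2} + \frac{\sqrt{29}}{2}\right)^n + \left(\frac{25 \sqrt{29}}{58} + \frac{5}{2}\right)\left(\frac{5}{2} - \frac{\sqrt{29}}{2}\right)^n.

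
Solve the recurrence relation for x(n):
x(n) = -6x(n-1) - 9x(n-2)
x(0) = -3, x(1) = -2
Characteristic equation: x² + 6x + 9 = 0, which is (x - (-3))².
Repeated root r = -3.
General solution: x(n) = (A + Bn)·(-3)^n.
From x(0) = -3: A = -3.
From x(1) = -2: (A + B)·(-3) = -2 ⇒ B = \frac{11}{3}.
So x(n) = \left(\frac{11 n}{3} - 3\right) \cdot (-3)^n.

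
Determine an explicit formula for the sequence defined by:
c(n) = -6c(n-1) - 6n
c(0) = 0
First-order linear with linear forcing.
Homogeneous solution: c_h(n) = A·(-6)^n.
Try particular c_p(n) = pn + q. Substituting:
  pn + q = -6(p(n-1) + q) - 6n.
Matching the n-coefficient: p = -6p - 6 ⇒ p = - \frac{6}{7}.
Matching constants: q = 6p - 6q ⇒ q = - \frac{36}{49}.
General: c(n) = A·(-6)^n - \frac{6 n}{7} - \frac{36}{49}.
Apply c(0) = 0: A - \frac{36}{49} = 0 ⇒ A = \frac{36}{49}.
So c(n) = \frac{36 \left(-6\right)^{n}}{49} - \frac{6 n}{7} - \frac{36}{49}.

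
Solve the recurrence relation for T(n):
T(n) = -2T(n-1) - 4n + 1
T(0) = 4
First-order linear with linear forcing.
Homogeneous solution: T_h(n) = A·(-2)^n.
Try particular T_p(n) = pn + q. Substituting:
  pn + q = -2(p(n-1) + q) - 4n + 1.
Matching the n-coefficient: p = -2p - 4 ⇒ p = - \frac{4}{3}.
Matching constants: q = 2p - 2q + 1 ⇒ q = - \frac{5}{9}.
General: T(n) = A·(-2)^n - \frac{4 n}{3} - \frac{5}{9}.
Apply T(0) = 4: A - \frac{5}{9} = 4 ⇒ A = \frac{41}{9}.
So T(n) = \frac{41 \left(-2\right)^{n}}{9} - \frac{4 n}{3} - \frac{5}{9}.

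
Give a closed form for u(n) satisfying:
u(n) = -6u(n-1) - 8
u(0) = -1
First-order linear non-homogeneous.
Homogeneous solution: u_h(n) = A·(-6)^n.
Try constant particular solution u_p = K: K = -6K - 8 ⇒ K = - \frac{8}{7}.
General: u(n) = A·(-6)^n - \frac{8}{7}.
Apply u(0) = -1: A - \frac{8}{7} = -1 ⇒ A = \frac{1}{7}.
So u(n) = \frac{\left(-6\right)^{n}}{7} - \frac{8}{7}.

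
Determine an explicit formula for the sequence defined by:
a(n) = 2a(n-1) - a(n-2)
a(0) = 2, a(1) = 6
Characteristic equation: x² - 2x + 1 = 0, which is (x - (1))².
Repeated root r = 1.
General solution: a(n) = (A + Bn)·(1)^n.
From a(0) = 2: A = 2.
From a(1) = 6: (A + B)·(1) = 6 ⇒ B = 4.
So a(n) = \left(4 n + 2\right) \cdot (1)^n.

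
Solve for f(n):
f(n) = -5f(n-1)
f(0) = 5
This is a homogeneous first-order recurrence with ratio -5.
By induction f(n) = f(0) · (-5)^n = 5 \left(-5\right)^{n}.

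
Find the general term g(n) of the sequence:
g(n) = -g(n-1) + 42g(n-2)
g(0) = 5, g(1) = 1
Characteristic equation: x² + x - 42 = 0, which factors as (x - (6))(x - (-7)) = 0.
Roots r₁ = 6, r₂ = -7 (distinct).
General solution: g(n) = A·(6)^n + B·(-7)^n.
From g(0) = 5: A + B = 5.
From g(1) = 1: 6A - 7B = 1.
Solving: A = \frac{36}{13}, B = \frac{29}{13}.
So g(n) = \frac{29 \left(-7\right)^{n}}{13} + \frac{36 \cdot 6^{n}}{13}.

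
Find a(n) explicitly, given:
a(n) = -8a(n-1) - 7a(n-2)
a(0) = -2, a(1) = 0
Characteristic equation: x² + 8x + 7 = 0, which factors as (x - (-7))(x - (-1)) = 0.
Roots r₁ = -7, r₂ = -1 (distinct).
General solution: a(n) = A·(-7)^n + B·(-1)^n.
From a(0) = -2: A + B = -2.
From a(1) = 0: -7A - B = 0.
Solving: A = \frac{1}{3}, B = - \frac{7}{3}.
So a(n) = - \frac{7 \left(-1\right)^{n}}{3} + \frac{\left(-7\right)^{n}}{3}.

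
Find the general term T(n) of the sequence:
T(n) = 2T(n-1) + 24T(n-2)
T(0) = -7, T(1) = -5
Characteristic equation: x² - 2x - 24 = 0, which factors as (x - (6))(x - (-4)) = 0.
Roots r₁ = 6, r₂ = -4 (distinct).
General solution: T(n) = A·(6)^n + B·(-4)^n.
From T(0) = -7: A + B = -7.
From T(1) = -5: 6A - 4B = -5.
Solving: A = - \frac{33}{10}, B = - \frac{37}{10}.
So T(n) = - \frac{37 \left(-4\right)^{n}}{10} - \frac{33 \cdot 6^{n}}{10}.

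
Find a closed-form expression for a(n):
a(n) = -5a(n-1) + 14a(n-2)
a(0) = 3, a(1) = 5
Characteristic equation: x² + 5x - 14 = 0, which factors as (x - (-7))(x - (2)) = 0.
Roots r₁ = -7, r₂ = 2 (distinct).
General solution: a(n) = A·(-7)^n + B·(2)^n.
From a(0) = 3: A + B = 3.
From a(1) = 5: -7A + 2B = 5.
Solving: A = \frac{1}{9}, B = \frac{26}{9}.
So a(n) = \frac{\left(-7\right)^{n}}{9} + \frac{26 \cdot 2^{n}}{9}.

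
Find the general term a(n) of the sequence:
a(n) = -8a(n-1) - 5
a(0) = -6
First-order linear non-homogeneous.
Homogeneous solution: a_h(n) = A·(-8)^n.
Try constant particular solution a_p = K: K = -8K - 5 ⇒ K = - \frac{5}{9}.
General: a(n) = A·(-8)^n - \frac{5}{9}.
Apply a(0) = -6: A - \frac{5}{9} = -6 ⇒ A = - \frac{49}{9}.
So a(n) = - \frac{49 \left(-8\right)^{n}}{9} - \frac{5}{9}.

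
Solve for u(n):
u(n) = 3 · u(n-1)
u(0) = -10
Pure geometric recurrence with ratio 3.
By induction u(n) = u(0) · (3)^n = - 10 \cdot 3^{n}.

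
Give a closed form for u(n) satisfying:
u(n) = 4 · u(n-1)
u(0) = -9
Pure geometric recurrence with ratio 4.
By induction u(n) = u(0) · (4)^n = - 9 \cdot 4^{n}.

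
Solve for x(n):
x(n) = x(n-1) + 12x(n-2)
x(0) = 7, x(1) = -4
Characteristic equation: x² - x - 12 = 0, which factors as (x - (4))(x - (-3)) = 0.
Roots r₁ = 4, r₂ = -3 (distinct).
General solution: x(n) = A·(4)^n + B·(-3)^n.
From x(0) = 7: A + B = 7.
From x(1) = -4: 4A - 3B = -4.
Solving: A = \frac{17}{7}, B = \frac{32}{7}.
So x(n) = \frac{32 \left(-3\right)^{n}}{7} + \frac{17 \cdot 4^{n}}{7}.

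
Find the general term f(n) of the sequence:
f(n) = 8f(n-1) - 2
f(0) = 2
First-order linear non-homogeneous.
Homogeneous solution: f_h(n) = A·(8)^n.
Try constant particular solution f_p = K: K = 8K - 2 ⇒ K = \frac{2}{7}.
General: f(n) = A·(8)^n + \frac{2}{7}.
Apply f(0) = 2: A + \frac{2}{7} = 2 ⇒ A = \frac{12}{7}.
So f(n) = \frac{12 \cdot 8^{n}}{7} + \frac{2}{7}.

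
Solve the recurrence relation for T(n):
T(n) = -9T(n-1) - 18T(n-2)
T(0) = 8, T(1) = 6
Characteristic equation: x² + 9x + 18 = 0, which factors as (x - (-3))(x - (-6)) = 0.
Roots r₁ = -3, r₂ = -6 (distinct).
General solution: T(n) = A·(-3)^n + B·(-6)^n.
From T(0) = 8: A + B = 8.
From T(1) = 6: -3A - 6B = 6.
Solving: A = 18, B = -10.
So T(n) = 18 \left(-3\right)^{n} - 10 \left(-6\right)^{n}.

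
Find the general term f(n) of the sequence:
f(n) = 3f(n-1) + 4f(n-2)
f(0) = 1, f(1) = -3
Characteristic equation: x² - 3x - 4 = 0, which factors as (x - (4))(x - (-1)) = 0.
Roots r₁ = 4, r₂ = -1 (distinct).
General solution: f(n) = A·(4)^n + B·(-1)^n.
From f(0) = 1: A + B = 1.
From f(1) = -3: 4A - B = -3.
Solving: A = - \frac{2}{5}, B = \frac{7}{5}.
So f(n) = \frac{7 \left(-1\right)^{n}}{5} - \frac{2 \cdot 4^{n}}{5}.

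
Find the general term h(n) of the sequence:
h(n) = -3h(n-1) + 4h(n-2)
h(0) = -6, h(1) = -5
Characteristic equation: x² + 3x - 4 = 0, which factors as (x - (-4))(x - (1)) = 0.
Roots r₁ = -4, r₂ = 1 (distinct).
General solution: h(n) = A·(-4)^n + B·(1)^n.
From h(0) = -6: A + B = -6.
From h(1) = -5: -4A + B = -5.
Solving: A = - \frac{1}{5}, B = - \frac{29}{5}.
So h(n) = - \frac{\left(-4\right)^{n}}{5} - \frac{29}{5}.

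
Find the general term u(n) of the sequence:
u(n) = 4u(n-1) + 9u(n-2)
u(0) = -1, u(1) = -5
Characteristic equation: x² - 4x - 9 = 0.
Discriminant Δ = (4)² + 4·(9) = 52.
Roots r₁,₂ = (4 ± √52)/2, so r₁ = 2 + \sqrt{13}, r₂ = 2 - \sqrt{13}.
General solution: u(n) = A·r₁^n + B·r₂^n.
From the initial conditions, A + B = -1 and r₁A + r₂B = -5.
Since r₁ - r₂ = √52: A = (-5 - (-1)r₂)/√52 = - \frac{1}{2} - \frac{3 \sqrt{13}}{26}, and B = -1 - A = - \frac{1}{2} + \frac{3 \sqrt{13}}{26}.
So u(n) = \left(- \frac{1}{2} - \frac{3 \sqrt{13}}{26}\right)\left(2 + \sqrt{13}\right)^n + \left(- \frac{1}{2} + \frac{3 \sqrt{13}}{26}\right)\left(2 - \sqrt{13}\right)^n.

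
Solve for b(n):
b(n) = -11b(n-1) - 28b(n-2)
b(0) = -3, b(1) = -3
Characteristic equation: x² + 11x + 28 = 0, which factors as (x - (-4))(x - (-7)) = 0.
Roots r₁ = -4, r₂ = -7 (distinct).
General solution: b(n) = A·(-4)^n + B·(-7)^n.
From b(0) = -3: A + B = -3.
From b(1) = -3: -4A - 7B = -3.
Solving: A = -8, B = 5.
So b(n) = - 8 \left(-4\right)^{n} + 5 \left(-7\right)^{n}.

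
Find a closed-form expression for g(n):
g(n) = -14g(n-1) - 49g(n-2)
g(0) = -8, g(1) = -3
Characteristic equation: x² + 14x + 49 = 0, which is (x - (-7))².
Repeated root r = -7.
General solution: g(n) = (A + Bn)·(-7)^n.
From g(0) = -8: A = -8.
From g(1) = -3: (A + B)·(-7) = -3 ⇒ B = \frac{59}{7}.
So g(n) = \left(\frac{59 n}{7} - 8\right) \cdot (-7)^n.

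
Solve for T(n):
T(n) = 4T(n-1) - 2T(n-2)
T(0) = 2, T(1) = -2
Characteristic equation: x² - 4x + 2 = 0.
Discriminant Δ = (4)² + 4·(-2) = 8.
Roots r₁,₂ = (4 ± √8)/2, so r₁ = \sqrt{2} + 2, r₂ = 2 - \sqrt{2}.
General solution: T(n) = A·r₁^n + B·r₂^n.
From the initial conditions, A + B = 2 and r₁A + r₂B = -2.
Since r₁ - r₂ = √8: A = (-2 - (2)r₂)/√8 = 1 - \frac{3 \sqrt{2}}{2}, and B = 2 - A = 1 + \frac{3 \sqrt{2}}{2}.
So T(n) = \left(1 - \frac{3 \sqrt{2}}{2}\right)\left(\sqrt{2} + 2\right)^n + \left(1 + \frac{3 \sqrt{2}}{2}\right)\left(2 - \sqrt{2}\right)^n.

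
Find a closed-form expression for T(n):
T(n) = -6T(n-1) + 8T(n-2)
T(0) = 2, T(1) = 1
Characteristic equation: x² + 6x - 8 = 0.
Discriminant Δ = (-6)² + 4·(8) = 68.
Roots r₁,₂ = (-6 ± √68)/2, so r₁ = -3 + \sqrt{17}, r₂ = - \sqrt{17} - 3.
General solution: T(n) = A·r₁^n + B·r₂^n.
From the initial conditions, A + B = 2 and r₁A + r₂B = 1.
Since r₁ - r₂ = √68: A = (1 - (2)r₂)/√68 = \frac{7 \sqrt{17}}{34} + 1, and B = 2 - A = 1 - \frac{7 \sqrt{17}}{34}.
So T(n) = \left(\frac{7 \sqrt{17}}{34} + 1\right)\left(-3 + \sqrt{17}\right)^n + \left(1 - \frac{7 \sqrt{17}}{34}\right)\left(- \sqrt{17} - 3\right)^n.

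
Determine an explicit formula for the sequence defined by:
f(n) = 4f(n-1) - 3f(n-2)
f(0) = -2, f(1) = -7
Characteristic equation: x² - 4x + 3 = 0, which factors as (x - (3))(x - (1)) = 0.
Roots r₁ = 3, r₂ = 1 (distinct).
General solution: f(n) = A·(3)^n + B·(1)^n.
From f(0) = -2: A + B = -2.
From f(1) = -7: 3A + B = -7.
Solving: A = - \frac{5}{2}, B = \frac{1}{2}.
So f(n) = \frac{1}{2} - \frac{5 \cdot 3^{n}}{2}.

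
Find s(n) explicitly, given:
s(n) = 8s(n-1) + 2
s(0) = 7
First-order linear non-homogeneous.
Homogeneous solution: s_h(n) = A·(8)^n.
Try constant particular solution s_p = K: K = 8K + 2 ⇒ K = - \frac{2}{7}.
General: s(n) = A·(8)^n - \frac{2}{7}.
Apply s(0) = 7: A - \frac{2}{7} = 7 ⇒ A = \frac{51}{7}.
So s(n) = \frac{51 \cdot 8^{n}}{7} - \frac{2}{7}.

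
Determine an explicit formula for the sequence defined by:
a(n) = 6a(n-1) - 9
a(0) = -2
First-order linear non-homogeneous.
Homogeneous solution: a_h(n) = A·(6)^n.
Try constant particular solution a_p = K: K = 6K - 9 ⇒ K = \frac{9}{5}.
General: a(n) = A·(6)^n + \frac{9}{5}.
Apply a(0) = -2: A + \frac{9}{5} = -2 ⇒ A = - \frac{19}{5}.
So a(n) = \frac{9}{5} - \frac{19 \cdot 6^{n}}{5}.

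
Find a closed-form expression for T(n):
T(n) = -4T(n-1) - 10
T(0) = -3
First-order linear non-homogeneous.
Homogeneous solution: T_h(n) = A·(-4)^n.
Try constant particular solution T_p = K: K = -4K - 10 ⇒ K = -2.
General: T(n) = A·(-4)^n - 2.
Apply T(0) = -3: A - 2 = -3 ⇒ A = -1.
So T(n) = - \left(-4\right)^{n} - 2.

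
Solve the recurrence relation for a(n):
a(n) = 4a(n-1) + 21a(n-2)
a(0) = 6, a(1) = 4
Characteristic equation: x² - 4x - 21 = 0, which factors as (x - (-3))(x - (7)) = 0.
Roots r₁ = -3, r₂ = 7 (distinct).
General solution: a(n) = A·(-3)^n + B·(7)^n.
From a(0) = 6: A + B = 6.
From a(1) = 4: -3A + 7B = 4.
Solving: A = \frac{19}{5}, B = \frac{11}{5}.
So a(n) = \frac{19 \left(-3\right)^{n}}{5} + \frac{11 \cdot 7^{n}}{5}.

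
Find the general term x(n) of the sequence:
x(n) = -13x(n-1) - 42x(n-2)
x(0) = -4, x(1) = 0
Characteristic equation: x² + 13x + 42 = 0, which factors as (x - (-6))(x - (-7)) = 0.
Roots r₁ = -6, r₂ = -7 (distinct).
General solution: x(n) = A·(-6)^n + B·(-7)^n.
From x(0) = -4: A + B = -4.
From x(1) = 0: -6A - 7B = 0.
Solving: A = -28, B = 24.
So x(n) = - 28 \left(-6\right)^{n} + 24 \left(-7\right)^{n}.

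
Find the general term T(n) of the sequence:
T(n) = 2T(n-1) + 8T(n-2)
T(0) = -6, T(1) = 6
Characteristic equation: x² - 2x - 8 = 0, which factors as (x - (-2))(x - (4)) = 0.
Roots r₁ = -2, r₂ = 4 (distinct).
General solution: T(n) = A·(-2)^n + B·(4)^n.
From T(0) = -6: A + B = -6.
From T(1) = 6: -2A + 4B = 6.
Solving: A = -5, B = -1.
So T(n) = - 5 \left(-2\right)^{n} - 4^{n}.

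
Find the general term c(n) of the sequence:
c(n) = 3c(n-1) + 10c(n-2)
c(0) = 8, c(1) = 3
Characteristic equation: x² - 3x - 10 = 0, which factors as (x - (5))(x - (-2)) = 0.
Roots r₁ = 5, r₂ = -2 (distinct).
General solution: c(n) = A·(5)^n + B·(-2)^n.
From c(0) = 8: A + B = 8.
From c(1) = 3: 5A - 2B = 3.
Solving: A = \frac{19}{7}, B = \frac{37}{7}.
So c(n) = \frac{37 \left(-2\right)^{n}}{7} + \frac{19 \cdot 5^{n}}{7}.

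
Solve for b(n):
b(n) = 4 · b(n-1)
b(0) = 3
Pure geometric recurrence with ratio 4.
By induction b(n) = b(0) · (4)^n = 3 \cdot 4^{n}.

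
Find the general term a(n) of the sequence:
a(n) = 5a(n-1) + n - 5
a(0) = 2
First-order linear with linear forcing.
Homogeneous solution: a_h(n) = A·(5)^n.
Try particular a_p(n) = pn + q. Substituting:
  pn + q = 5(p(n-1) + q) + n - 5.
Matching the n-coefficient: p = 5p + 1 ⇒ p = - \frac{1}{4}.
Matching constants: q = -5p + 5q - 5 ⇒ q = \frac{15}{16}.
General: a(n) = A·(5)^n - \frac{n}{4} + \frac{15}{16}.
Apply a(0) = 2: A + \frac{15}{16} = 2 ⇒ A = \frac{17}{16}.
So a(n) = \frac{17 \cdot 5^{n}}{16} - \frac{n}{4} + \frac{15}{16}.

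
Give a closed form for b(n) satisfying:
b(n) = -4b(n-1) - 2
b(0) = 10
First-order linear non-homogeneous.
Homogeneous solution: b_h(n) = A·(-4)^n.
Try constant particular solution b_p = K: K = -4K - 2 ⇒ K = - \frac{2}{5}.
General: b(n) = A·(-4)^n - \frac{2}{5}.
Apply b(0) = 10: A - \frac{2}{5} = 10 ⇒ A = \frac{52}{5}.
So b(n) = \frac{52 \left(-4\right)^{n}}{5} - \frac{2}{5}.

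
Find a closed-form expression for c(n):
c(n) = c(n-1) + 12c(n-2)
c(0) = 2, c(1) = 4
Characteristic equation: x² - x - 12 = 0, which factors as (x - (4))(x - (-3)) = 0.
Roots r₁ = 4, r₂ = -3 (distinct).
General solution: c(n) = A·(4)^n + B·(-3)^n.
From c(0) = 2: A + B = 2.
From c(1) = 4: 4A - 3B = 4.
Solving: A = \frac{10}{7}, B = \frac{4}{7}.
So c(n) = \frac{4 \left(-3\right)^{n}}{7} + \frac{10 \cdot 4^{n}}{7}.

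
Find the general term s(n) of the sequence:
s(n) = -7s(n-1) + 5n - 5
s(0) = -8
First-order linear with linear forcing.
Homogeneous solution: s_h(n) = A·(-7)^n.
Try particular s_p(n) = pn + q. Substituting:
  pn + q = -7(p(n-1) + q) + 5n - 5.
Matching the n-coefficient: p = -7p + 5 ⇒ p = \frac{5}{8}.
Matching constants: q = 7p - 7q - 5 ⇒ q = - \frac{5}{64}.
General: s(n) = A·(-7)^n + \frac{5 n}{8} - \frac{5}{64}.
Apply s(0) = -8: A - \frac{5}{64} = -8 ⇒ A = - \frac{507}{64}.
So s(n) = - \frac{507 \left(-7\right)^{n}}{64} + \frac{5 n}{8} - \frac{5}{64}.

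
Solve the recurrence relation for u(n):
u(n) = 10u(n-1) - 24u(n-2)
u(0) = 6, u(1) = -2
Characteristic equation: x² - 10x + 24 = 0, which factors as (x - (4))(x - (6)) = 0.
Roots r₁ = 4, r₂ = 6 (distinct).
General solution: u(n) = A·(4)^n + B·(6)^n.
From u(0) = 6: A + B = 6.
From u(1) = -2: 4A + 6B = -2.
Solving: A = 19, B = -13.
So u(n) = 19 \cdot 4^{n} - 13 \cdot 6^{n}.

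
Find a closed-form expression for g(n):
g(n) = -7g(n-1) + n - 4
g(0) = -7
First-order linear with linear forcing.
Homogeneous solution: g_h(n) = A·(-7)^n.
Try particular g_p(n) = pn + q. Substituting:
  pn + q = -7(p(n-1) + q) + n - 4.
Matching the n-coefficient: p = -7p + 1 ⇒ p = \frac{1}{8}.
Matching constants: q = 7p - 7q - 4 ⇒ q = - \frac{25}{64}.
General: g(n) = A·(-7)^n + \frac{n}{8} - \frac{25}{64}.
Apply g(0) = -7: A - \frac{25}{64} = -7 ⇒ A = - \frac{423}{64}.
So g(n) = - \frac{423 \left(-7\right)^{n}}{64} + \frac{n}{8} - \frac{25}{64}.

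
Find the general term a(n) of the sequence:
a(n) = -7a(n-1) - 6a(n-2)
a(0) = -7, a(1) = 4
Characteristic equation: x² + 7x + 6 = 0, which factors as (x - (-6))(x - (-1)) = 0.
Roots r₁ = -6, r₂ = -1 (distinct).
General solution: a(n) = A·(-6)^n + B·(-1)^n.
From a(0) = -7: A + B = -7.
From a(1) = 4: -6A - B = 4.
Solving: A = \frac{3}{5}, B = - \frac{38}{5}.
So a(n) = - \frac{38 \left(-1\right)^{n}}{5} + \frac{3 \left(-6\right)^{n}}{5}.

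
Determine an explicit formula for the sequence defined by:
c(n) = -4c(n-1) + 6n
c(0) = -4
First-order linear with linear forcing.
Homogeneous solution: c_h(n) = A·(-4)^n.
Try particular c_p(n) = pn + q. Substituting:
  pn + q = -4(p(n-1) + q) + 6n.
Matching the n-coefficient: p = -4p + 6 ⇒ p = \frac{6}{5}.
Matching constants: q = 4p - 4q ⇒ q = \frac{24}{25}.
General: c(n) = A·(-4)^n + \frac{6 n}{5} + \frac{24}{25}.
Apply c(0) = -4: A + \frac{24}{25} = -4 ⇒ A = - \frac{124}{25}.
So c(n) = - \frac{124 \left(-4\right)^{n}}{25} + \frac{6 n}{5} + \frac{24}{25}.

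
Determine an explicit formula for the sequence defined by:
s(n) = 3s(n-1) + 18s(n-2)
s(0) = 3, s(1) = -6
Characteristic equation: x² - 3x - 18 = 0, which factors as (x - (-3))(x - (6)) = 0.
Roots r₁ = -3, r₂ = 6 (distinct).
General solution: s(n) = A·(-3)^n + B·(6)^n.
From s(0) = 3: A + B = 3.
From s(1) = -6: -3A + 6B = -6.
Solving: A = \frac{8}{3}, B = \frac{1}{3}.
So s(n) = \frac{8 \left(-3\right)^{n}}{3} + \frac{6^{n}}{3}.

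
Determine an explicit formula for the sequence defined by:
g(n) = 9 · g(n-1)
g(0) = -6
Pure geometric recurrence with ratio 9.
By induction g(n) = g(0) · (9)^n = - 6 \cdot 9^{n}.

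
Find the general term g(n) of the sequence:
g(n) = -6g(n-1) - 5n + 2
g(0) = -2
First-order linear with linear forcing.
Homogeneous solution: g_h(n) = A·(-6)^n.
Try particular g_p(n) = pn + q. Substituting:
  pn + q = -6(p(n-1) + q) - 5n + 2.
Matching the n-coefficient: p = -6p - 5 ⇒ p = - \frac{5}{7}.
Matching constants: q = 6p - 6q + 2 ⇒ q = - \frac{16}{49}.
General: g(n) = A·(-6)^n - \frac{5 n}{7} - \frac{16}{49}.
Apply g(0) = -2: A - \frac{16}{49} = -2 ⇒ A = - \frac{82}{49}.
So g(n) = - \frac{82 \left(-6\right)^{n}}{49} - \frac{5 n}{7} - \frac{16}{49}.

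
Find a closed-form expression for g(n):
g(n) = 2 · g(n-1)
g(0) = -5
Pure geometric recurrence with ratio 2.
By induction g(n) = g(0) · (2)^n = - 5 \cdot 2^{n}.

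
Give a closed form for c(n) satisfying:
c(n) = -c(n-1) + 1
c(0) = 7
First-order linear non-homogeneous.
Homogeneous solution: c_h(n) = A·(-1)^n.
Try constant particular solution c_p = K: K = -K + 1 ⇒ K = \frac{1}{2}.
General: c(n) = A·(-1)^n + \frac{1}{2}.
Apply c(0) = 7: A + \frac{1}{2} = 7 ⇒ A = \frac{13}{2}.
So c(n) = \frac{13 \left(-1\right)^{n}}{2} + \frac{1}{2}.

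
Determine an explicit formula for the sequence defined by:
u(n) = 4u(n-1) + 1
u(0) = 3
First-order linear non-homogeneous.
Homogeneous solution: u_h(n) = A·(4)^n.
Try constant particular solution u_p = K: K = 4K + 1 ⇒ K = - \frac{1}{3}.
General: u(n) = A·(4)^n - \frac{1}{3}.
Apply u(0) = 3: A - \frac{1}{3} = 3 ⇒ A = \frac{10}{3}.
So u(n) = \frac{10 \cdot 4^{n}}{3} - \frac{1}{3}.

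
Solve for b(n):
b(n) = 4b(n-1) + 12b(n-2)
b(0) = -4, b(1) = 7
Characteristic equation: x² - 4x - 12 = 0, which factors as (x - (6))(x - (-2)) = 0.
Roots r₁ = 6, r₂ = -2 (distinct).
General solution: b(n) = A·(6)^n + B·(-2)^n.
From b(0) = -4: A + B = -4.
From b(1) = 7: 6A - 2B = 7.
Solving: A = - \frac{1}{8}, B = - \frac{31}{8}.
So b(n) = - \frac{31 \left(-2\right)^{n}}{8} - \frac{6^{n}}{8}.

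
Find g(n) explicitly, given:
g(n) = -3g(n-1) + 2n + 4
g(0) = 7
First-order linear with linear forcing.
Homogeneous solution: g_h(n) = A·(-3)^n.
Try particular g_p(n) = pn + q. Substituting:
  pn + q = -3(p(n-1) + q) + 2n + 4.
Matching the n-coefficient: p = -3p + 2 ⇒ p = \frac{1}{2}.
Matching constants: q = 3p - 3q + 4 ⇒ q = \frac{11}{8}.
General: g(n) = A·(-3)^n + \frac{n}{2} + \frac{11}{8}.
Apply g(0) = 7: A + \frac{11}{8} = 7 ⇒ A = \frac{45}{8}.
So g(n) = \frac{45 \left(-3\right)^{n}}{8} + \frac{n}{2} + \frac{11}{8}.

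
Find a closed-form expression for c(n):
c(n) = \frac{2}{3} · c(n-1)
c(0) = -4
Pure geometric recurrence with ratio \frac{2}{3}.
By induction c(n) = c(0) · (\frac{2}{3})^n = - 4 \left(\frac{2}{3}\right)^{n}.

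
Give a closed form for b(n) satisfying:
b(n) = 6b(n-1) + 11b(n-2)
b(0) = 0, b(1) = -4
Characteristic equation: x² - 6x - 11 = 0.
Discriminant Δ = (6)² + 4·(11) = 80.
Roots r₁,₂ = (6 ± √80)/2, so r₁ = 3 + 2 \sqrt{5}, r₂ = 3 - 2 \sqrt{5}.
General solution: b(n) = A·r₁^n + B·r₂^n.
From the initial conditions, A + B = 0 and r₁A + r₂B = -4.
Since r₁ - r₂ = √80: A = (-4 - (0)r₂)/√80 = - \frac{\sqrt{5}}{5}, and B = 0 - A = \frac{\sqrt{5}}{5}.
So b(n) = \left(- \frac{\sqrt{5}}{5}\right)\left(3 + 2 \sqrt{5}\right)^n + \left(\frac{\sqrt{5}}{5}\right)\left(3 - 2 \sqrt{5}\right)^n.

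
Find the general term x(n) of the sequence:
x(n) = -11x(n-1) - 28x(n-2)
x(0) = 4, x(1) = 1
Characteristic equation: x² + 11x + 28 = 0, which factors as (x - (-7))(x - (-4)) = 0.
Roots r₁ = -7, r₂ = -4 (distinct).
General solution: x(n) = A·(-7)^n + B·(-4)^n.
From x(0) = 4: A + B = 4.
From x(1) = 1: -7A - 4B = 1.
Solving: A = - \frac{17}{3}, B = \frac{29}{3}.
So x(n) = \frac{29 \left(-4\right)^{n}}{3} - \frac{17 \left(-7\right)^{n}}{3}.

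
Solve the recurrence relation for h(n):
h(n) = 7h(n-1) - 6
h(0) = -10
First-order linear non-homogeneous.
Homogeneous solution: h_h(n) = A·(7)^n.
Try constant particular solution h_p = K: K = 7K - 6 ⇒ K = 1.
General: h(n) = A·(7)^n + 1.
Apply h(0) = -10: A + 1 = -10 ⇒ A = -11.
So h(n) = 1 - 11 \cdot 7^{n}.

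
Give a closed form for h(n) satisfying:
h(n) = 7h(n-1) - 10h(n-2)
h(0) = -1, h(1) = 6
Characteristic equation: x² - 7x + 10 = 0, which factors as (x - (2))(x - (5)) = 0.
Roots r₁ = 2, r₂ = 5 (distinct).
General solution: h(n) = A·(2)^n + B·(5)^n.
From h(0) = -1: A + B = -1.
From h(1) = 6: 2A + 5B = 6.
Solving: A = - \frac{11}{3}, B = \frac{8}{3}.
So h(n) = - \frac{11 \cdot 2^{n}}{3} + \frac{8 \cdot 5^{n}}{3}.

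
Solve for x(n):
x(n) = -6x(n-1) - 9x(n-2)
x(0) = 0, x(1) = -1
Characteristic equation: x² + 6x + 9 = 0, which is (x - (-3))².
Repeated root r = -3.
General solution: x(n) = (A + Bn)·(-3)^n.
From x(0) = 0: A = 0.
From x(1) = -1: (A + B)·(-3) = -1 ⇒ B = \frac{1}{3}.
So x(n) = \left(\frac{n}{3}\right) \cdot (-3)^n.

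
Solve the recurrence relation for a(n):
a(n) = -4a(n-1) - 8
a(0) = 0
First-order linear non-homogeneous.
Homogeneous solution: a_h(n) = A·(-4)^n.
Try constant particular solution a_p = K: K = -4K - 8 ⇒ K = - \frac{8}{5}.
General: a(n) = A·(-4)^n - \frac{8}{5}.
Apply a(0) = 0: A - \frac{8}{5} = 0 ⇒ A = \frac{8}{5}.
So a(n) = \frac{8 \left(-4\right)^{n}}{5} - \frac{8}{5}.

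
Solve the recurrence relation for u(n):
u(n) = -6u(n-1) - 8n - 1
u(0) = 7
First-order linear with linear forcing.
Homogeneous solution: u_h(n) = A·(-6)^n.
Try particular u_p(n) = pn + q. Substituting:
  pn + q = -6(p(n-1) + q) - 8n - 1.
Matching the n-coefficient: p = -6p - 8 ⇒ p = - \frac{8}{7}.
Matching constants: q = 6p - 6q - 1 ⇒ q = - \frac{55}{49}.
General: u(n) = A·(-6)^n - \frac{8 n}{7} - \frac{55}{49}.
Apply u(0) = 7: A - \frac{55}{49} = 7 ⇒ A = \frac{398}{49}.
So u(n) = \frac{398 \left(-6\right)^{n}}{49} - \frac{8 n}{7} - \frac{55}{49}.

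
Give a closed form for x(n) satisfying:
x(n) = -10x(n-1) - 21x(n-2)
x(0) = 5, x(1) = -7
Characteristic equation: x² + 10x + 21 = 0, which factors as (x - (-3))(x - (-7)) = 0.
Roots r₁ = -3, r₂ = -7 (distinct).
General solution: x(n) = A·(-3)^n + B·(-7)^n.
From x(0) = 5: A + B = 5.
From x(1) = -7: -3A - 7B = -7.
Solving: A = 7, B = -2.
So x(n) = 7 \left(-3\right)^{n} - 2 \left(-7\right)^{n}.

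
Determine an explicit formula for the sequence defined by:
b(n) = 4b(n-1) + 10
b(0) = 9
First-order linear non-homogeneous.
Homogeneous solution: b_h(n) = A·(4)^n.
Try constant particular solution b_p = K: K = 4K + 10 ⇒ K = - \frac{10}{3}.
General: b(n) = A·(4)^n - \frac{10}{3}.
Apply b(0) = 9: A - \frac{10}{3} = 9 ⇒ A = \frac{37}{3}.
So b(n) = \frac{37 \cdot 4^{n}}{3} - \frac{10}{3}.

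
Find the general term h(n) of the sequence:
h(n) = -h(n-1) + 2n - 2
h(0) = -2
First-order linear with linear forcing.
Homogeneous solution: h_h(n) = A·(-1)^n.
Try particular h_p(n) = pn + q. Substituting:
  pn + q = -(p(n-1) + q) + 2n - 2.
Matching the n-coefficient: p = -p + 2 ⇒ p = 1.
Matching constants: q = p - q - 2 ⇒ q = - \frac{1}{2}.
General: h(n) = A·(-1)^n + n - \frac{1}{2}.
Apply h(0) = -2: A - \frac{1}{2} = -2 ⇒ A = - \frac{3}{2}.
So h(n) = - \frac{3 \left(-1\right)^{n}}{2} + n - \frac{1}{2}.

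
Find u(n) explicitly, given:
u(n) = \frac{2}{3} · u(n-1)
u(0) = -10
Pure geometric recurrence with ratio \frac{2}{3}.
By induction u(n) = u(0) · (\frac{2}{3})^n = - 10 \left(\frac{2}{3}\right)^{n}.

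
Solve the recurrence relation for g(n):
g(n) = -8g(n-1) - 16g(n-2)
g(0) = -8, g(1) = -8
Characteristic equation: x² + 8x + 16 = 0, which is (x - (-4))².
Repeated root r = -4.
General solution: g(n) = (A + Bn)·(-4)^n.
From g(0) = -8: A = -8.
From g(1) = -8: (A + B)·(-4) = -8 ⇒ B = 10.
So g(n) = \left(10 n - 8\right) \cdot (-4)^n.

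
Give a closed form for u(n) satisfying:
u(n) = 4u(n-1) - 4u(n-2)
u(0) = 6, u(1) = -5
Characteristic equation: x² - 4x + 4 = 0, which is (x - (2))².
Repeated root r = 2.
General solution: u(n) = (A + Bn)·(2)^n.
From u(0) = 6: A = 6.
From u(1) = -5: (A + B)·(2) = -5 ⇒ B = - \frac{17}{2}.
So u(n) = \left(6 - \frac{17 n}{2}\right) \cdot (2)^n.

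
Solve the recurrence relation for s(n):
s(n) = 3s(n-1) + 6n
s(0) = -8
First-order linear with linear forcing.
Homogeneous solution: s_h(n) = A·(3)^n.
Try particular s_p(n) = pn + q. Substituting:
  pn + q = 3(p(n-1) + q) + 6n.
Matching the n-coefficient: p = 3p + 6 ⇒ p = -3.
Matching constants: q = -3p + 3q ⇒ q = - \frac{9}{2}.
General: s(n) = A·(3)^n - 3 n - \frac{9}{2}.
Apply s(0) = -8: A - \frac{9}{2} = -8 ⇒ A = - \frac{7}{2}.
So s(n) = - \frac{7 \cdot 3^{n}}{2} - 3 n - \frac{9}{2}.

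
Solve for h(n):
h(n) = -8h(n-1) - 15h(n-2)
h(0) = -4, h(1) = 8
Characteristic equation: x² + 8x + 15 = 0, which factors as (x - (-5))(x - (-3)) = 0.
Roots r₁ = -5, r₂ = -3 (distinct).
General solution: h(n) = A·(-5)^n + B·(-3)^n.
From h(0) = -4: A + B = -4.
From h(1) = 8: -5A - 3B = 8.
Solving: A = 2, B = -6.
So h(n) = - 6 \left(-3\right)^{n} + 2 \left(-5\right)^{n}.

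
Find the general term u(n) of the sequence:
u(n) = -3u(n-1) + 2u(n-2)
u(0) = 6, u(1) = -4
Characteristic equation: x² + 3x - 2 = 0.
Discriminant Δ = (-3)² + 4·(2) = 17.
Roots r₁,₂ = (-3 ± √17)/2, so r₁ = - \frac{3}{2} + \frac{\sqrt{17}}{2}, r₂ = - \frac{\sqrt{17}}{2} - \frac{3}{2}.
General solution: u(n) = A·r₁^n + B·r₂^n.
From the initial conditions, A + B = 6 and r₁A + r₂B = -4.
Since r₁ - r₂ = √17: A = (-4 - (6)r₂)/√17 = \frac{5 \sqrt{17}}{17} + 3, and B = 6 - A = 3 - \frac{5 \sqrt{17}}{17}.
So u(n) = \left(\frac{5 \sqrt{17}}{17} + 3\right)\left(- \frac{3}{2} + \frac{\sqrt{17}}{2}\right)^n + \left(3 - \frac{5 \sqrt{17}}{17}\right)\left(- \frac{\sqrt{17}}{2} - \frac{3}{2}\right)^n.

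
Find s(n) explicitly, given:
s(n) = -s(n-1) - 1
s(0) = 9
First-order linear non-homogeneous.
Homogeneous solution: s_h(n) = A·(-1)^n.
Try constant particular solution s_p = K: K = -K - 1 ⇒ K = - \frac{1}{2}.
General: s(n) = A·(-1)^n - \frac{1}{2}.
Apply s(0) = 9: A - \frac{1}{2} = 9 ⇒ A = \frac{19}{2}.
So s(n) = \frac{19 \left(-1\right)^{n}}{2} - \frac{1}{2}.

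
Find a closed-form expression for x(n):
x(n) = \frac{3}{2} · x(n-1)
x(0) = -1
Pure geometric recurrence with ratio \frac{3}{2}.
By induction x(n) = x(0) · (\frac{3}{2})^n = - \left(\frac{3}{2}\right)^{n}.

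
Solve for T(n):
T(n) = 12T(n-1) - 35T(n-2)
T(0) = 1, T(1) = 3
Characteristic equation: x² - 12x + 35 = 0, which factors as (x - (5))(x - (7)) = 0.
Roots r₁ = 5, r₂ = 7 (distinct).
General solution: T(n) = A·(5)^n + B·(7)^n.
From T(0) = 1: A + B = 1.
From T(1) = 3: 5A + 7B = 3.
Solving: A = 2, B = -1.
So T(n) = 2 \cdot 5^{n} - 7^{n}.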